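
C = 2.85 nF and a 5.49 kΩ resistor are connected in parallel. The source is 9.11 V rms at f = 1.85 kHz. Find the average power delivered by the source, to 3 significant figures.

15.1 mW

ω = 2πf = 11620 rad/s
X_C = 1/(ωC) = 30200 Ω
Parallel: admittances add. Y = 1/R + jωC
Y = (0.000182 + j3.31e-05) S
|Y| = 0.000185 S → |Z| = 1/|Y| = 5400 Ω, ∠Z = −∠Y = -10.3°
I = V/|Z| = 1.69 mA
P = VI cos φ = 9.11 × 0.00169 × cos(-10.3°) = 15.1 mW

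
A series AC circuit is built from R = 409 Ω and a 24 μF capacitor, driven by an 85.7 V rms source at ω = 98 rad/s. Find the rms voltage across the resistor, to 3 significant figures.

59.4 V

X_C = 1/(ωC) = 425 Ω
Z = 409 − j425 Ω
|Z| = √(409² + 425²) = 590 Ω
I = V/|Z| = 145 mA
V_R = I·|Z_R| = 0.145 × 409 = 59.4 V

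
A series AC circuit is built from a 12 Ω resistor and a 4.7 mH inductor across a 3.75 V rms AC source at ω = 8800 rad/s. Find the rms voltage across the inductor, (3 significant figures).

X_L = ωL = 41.4 Ω
Z = 12.0 + j41.4 Ω
|Z| = √(12.0² + 41.4²) = 43.1 Ω
I = V/|Z| = 87.1 mA
V_L = I·|Z_L| = 0.0871 × 41.4 = 3.60 V

3.60 V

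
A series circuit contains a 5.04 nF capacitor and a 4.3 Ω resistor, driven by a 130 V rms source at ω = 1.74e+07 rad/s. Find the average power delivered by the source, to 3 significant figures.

489 W

X_C = 1/(ωC) = 11.4 Ω
Z = 4.30 − j11.4 Ω
|Z| = √(4.30² + 11.4²) = 12.2 Ω
∠Z = arctan(-11.4/4.30) = -69.3°
I = V/|Z| = 10.7 A
P = VI cos φ = 130 × 10.7 × cos(-69.3°) = 489 W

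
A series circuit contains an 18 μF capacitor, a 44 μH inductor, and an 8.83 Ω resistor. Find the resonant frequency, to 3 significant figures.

ω₀ = 1/√(LC) = 1/√(4.4e-05 × 1.8e-05) = 35530 rad/s
f₀ = ω₀/(2π) = 5.66 kHz

5.66 kHz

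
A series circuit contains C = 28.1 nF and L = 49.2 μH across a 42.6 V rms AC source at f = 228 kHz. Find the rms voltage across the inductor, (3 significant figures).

ω = 2πf = 1.433e+06 rad/s
X_L = ωL = 70.5 Ω
X_C = 1/(ωC) = 24.8 Ω
Net reactance X = X_L − X_C = 45.6 Ω
Z = j45.6 Ω
|Z| = √(0² + 45.6²) = 45.6 Ω
I = V/|Z| = 933 mA
V_L = I·|Z_L| = 0.933 × 70.5 = 65.8 V

65.8 V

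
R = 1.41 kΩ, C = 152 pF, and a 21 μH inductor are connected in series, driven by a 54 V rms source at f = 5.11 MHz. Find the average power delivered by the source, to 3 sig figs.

1.86 W

ω = 2πf = 3.211e+07 rad/s
X_L = ωL = 674 Ω
X_C = 1/(ωC) = 205 Ω
Net reactance X = X_L − X_C = 469 Ω
Z = 1410 + j469 Ω
|Z| = √(1410² + 469²) = 1490 Ω
∠Z = arctan(469/1410) = 18.4°
I = V/|Z| = 36.3 mA
P = VI cos φ = 54 × 0.0363 × cos(18.4°) = 1.86 W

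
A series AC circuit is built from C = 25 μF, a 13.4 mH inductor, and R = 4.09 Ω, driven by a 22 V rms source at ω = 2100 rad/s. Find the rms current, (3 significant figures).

2.21 A

X_L = ωL = 28.1 Ω
X_C = 1/(ωC) = 19.0 Ω
Net reactance X = X_L − X_C = 9.09 Ω
Z = 4.09 + j9.09 Ω
|Z| = √(4.09² + 9.09²) = 9.97 Ω
I = V/|Z| = 22/9.97 = 2.21 A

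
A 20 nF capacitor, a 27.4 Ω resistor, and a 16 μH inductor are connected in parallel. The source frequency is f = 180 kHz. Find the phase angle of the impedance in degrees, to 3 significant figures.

41.8°

ω = 2πf = 1.131e+06 rad/s
X_L = ωL = 18.1 Ω
X_C = 1/(ωC) = 44.2 Ω
Parallel: admittances add. Y = 1/R + 1/(jωL) + jωC
Y = (0.0365 − j0.0326) S
|Y| = 0.0490 S → |Z| = 1/|Y| = 20.4 Ω, ∠Z = −∠Y = 41.8°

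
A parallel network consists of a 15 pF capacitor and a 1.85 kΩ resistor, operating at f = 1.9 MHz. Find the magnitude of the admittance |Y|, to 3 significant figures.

ω = 2πf = 1.194e+07 rad/s
X_C = 1/(ωC) = 5580 Ω
Parallel: admittances add. Y = 1/R + jωC
Y = (0.000541 + j0.000179) S
|Y| = 0.000569 S → |Z| = 1/|Y| = 1760 Ω, ∠Z = −∠Y = -18.3°

569 μS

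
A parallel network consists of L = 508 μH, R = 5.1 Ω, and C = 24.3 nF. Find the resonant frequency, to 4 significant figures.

45.30 kHz

ω₀ = 1/√(LC) = 1/√(0.000508 × 2.43e-08) = 284600 rad/s
f₀ = ω₀/(2π) = 45.30 kHz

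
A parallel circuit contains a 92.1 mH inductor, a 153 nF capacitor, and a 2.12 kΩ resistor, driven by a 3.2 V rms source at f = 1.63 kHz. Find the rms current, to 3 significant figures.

ω = 2πf = 10240 rad/s
X_L = ωL = 943 Ω
X_C = 1/(ωC) = 638 Ω
Parallel: admittances add. Y = 1/R + 1/(jωL) + jωC
Y = (0.000472 + j0.000507) S
|Y| = 0.000692 S → |Z| = 1/|Y| = 1440 Ω, ∠Z = −∠Y = -47.1°
I = V/|Z| = 3.2/1440 = 2.22 mA

2.22 mA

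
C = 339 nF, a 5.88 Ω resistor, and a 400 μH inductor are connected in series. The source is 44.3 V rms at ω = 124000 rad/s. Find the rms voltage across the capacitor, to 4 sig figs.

39.81 V

X_L = ωL = 49.60 Ω
X_C = 1/(ωC) = 23.79 Ω
Net reactance X = X_L − X_C = 25.81 Ω
Z = 5.880 + j25.81 Ω
|Z| = √(5.880² + 25.81²) = 26.47 Ω
I = V/|Z| = 1.673 A
V_C = I·|Z_C| = 1.673 × 23.79 = 39.81 V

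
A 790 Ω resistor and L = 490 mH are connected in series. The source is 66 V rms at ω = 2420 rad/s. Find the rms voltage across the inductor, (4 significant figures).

X_L = ωL = 1186 Ω
Z = 790.0 + j1186 Ω
|Z| = √(790.0² + 1186²) = 1425 Ω
I = V/|Z| = 46.32 mA
V_L = I·|Z_L| = 0.04632 × 1186 = 54.93 V

54.93 V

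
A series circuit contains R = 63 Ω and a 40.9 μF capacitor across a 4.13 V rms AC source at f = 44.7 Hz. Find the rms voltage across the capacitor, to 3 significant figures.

ω = 2πf = 280.9 rad/s
X_C = 1/(ωC) = 87.1 Ω
Z = 63.0 − j87.1 Ω
|Z| = √(63.0² + 87.1²) = 107 Ω
I = V/|Z| = 38.4 mA
V_C = I·|Z_C| = 0.0384 × 87.1 = 3.35 V

3.35 V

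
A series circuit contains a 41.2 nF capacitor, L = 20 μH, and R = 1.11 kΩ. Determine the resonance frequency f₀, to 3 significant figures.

175 kHz

ω₀ = 1/√(LC) = 1/√(2e-05 × 4.12e-08) = 1.102e+06 rad/s
f₀ = ω₀/(2π) = 175 kHz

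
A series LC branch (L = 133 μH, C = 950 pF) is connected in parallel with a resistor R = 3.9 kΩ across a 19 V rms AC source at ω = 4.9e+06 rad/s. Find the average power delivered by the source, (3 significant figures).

92.6 mW

X_L = ωL = 652 Ω
X_C = 1/(ωC) = 215 Ω
Branch 1: Z₁ = R = 3900 Ω
Branch 2 (series LC): Z₂ = j(X_L − X_C) = j437 Ω
Parallel: Z = Z₁Z₂/(Z₁+Z₂), |Z| = 434 Ω, ∠Z = 83.6°
I = V/|Z| = 43.8 mA
P = VI cos φ = 19 × 0.0438 × cos(83.6°) = 92.6 mW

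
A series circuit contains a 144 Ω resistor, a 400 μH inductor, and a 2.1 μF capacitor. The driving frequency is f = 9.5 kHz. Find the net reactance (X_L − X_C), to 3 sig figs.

15.9 Ω

ω = 2πf = 59690 rad/s
X_L = ωL = 23.9 Ω
X_C = 1/(ωC) = 7.98 Ω
X = 23.9 − 7.98 = 15.9 Ω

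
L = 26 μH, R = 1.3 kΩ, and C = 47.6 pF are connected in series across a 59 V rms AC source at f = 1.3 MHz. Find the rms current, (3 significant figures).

ω = 2πf = 8.168e+06 rad/s
X_L = ωL = 212 Ω
X_C = 1/(ωC) = 2570 Ω
Net reactance X = X_L − X_C = -2360 Ω
Z = 1300 − j2360 Ω
|Z| = √(1300² + 2360²) = 2690 Ω
I = V/|Z| = 59/2690 = 21.9 mA

21.9 mA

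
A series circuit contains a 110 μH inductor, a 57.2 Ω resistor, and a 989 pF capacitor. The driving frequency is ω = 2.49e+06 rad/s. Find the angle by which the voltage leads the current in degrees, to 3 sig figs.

X_L = ωL = 274 Ω
X_C = 1/(ωC) = 406 Ω
Net reactance X = X_L − X_C = -132 Ω
Z = 57.2 − j132 Ω
|Z| = √(57.2² + 132²) = 144 Ω
∠Z = arctan(-132/57.2) = -66.6°

-66.6°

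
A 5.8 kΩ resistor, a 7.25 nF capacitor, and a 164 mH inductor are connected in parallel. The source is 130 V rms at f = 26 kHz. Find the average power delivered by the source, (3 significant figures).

ω = 2πf = 163400 rad/s
X_L = ωL = 26800 Ω
X_C = 1/(ωC) = 844 Ω
Parallel: admittances add. Y = 1/R + 1/(jωL) + jωC
Y = (0.000172 + j0.00115) S
|Y| = 0.00116 S → |Z| = 1/|Y| = 862 Ω, ∠Z = −∠Y = -81.5°
I = V/|Z| = 151 mA
P = VI cos φ = 130 × 0.151 × cos(-81.5°) = 2.91 W

2.91 W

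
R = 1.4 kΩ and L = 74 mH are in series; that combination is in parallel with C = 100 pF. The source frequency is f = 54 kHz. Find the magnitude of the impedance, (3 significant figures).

ω = 2πf = 339300 rad/s
X_L = ωL = 25100 Ω
X_C = 1/(ωC) = 29500 Ω
Branch 1 (R+jX_L): Z₁ = 1400 + j25100 Ω, |Z₁| = 25100 Ω
Branch 2 (−jX_C): Z₂ = −j29500 Ω
Parallel: Z = Z₁Z₂/(Z₁+Z₂), |Z| = 162000 Ω, ∠Z = 69.0°

162000 Ω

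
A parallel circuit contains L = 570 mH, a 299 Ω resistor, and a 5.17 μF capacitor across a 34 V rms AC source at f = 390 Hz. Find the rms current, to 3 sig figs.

422 mA

ω = 2πf = 2450 rad/s
X_L = ωL = 1400 Ω
X_C = 1/(ωC) = 78.9 Ω
Parallel: admittances add. Y = 1/R + 1/(jωL) + jωC
Y = (0.00334 + j0.0120) S
|Y| = 0.0124 S → |Z| = 1/|Y| = 80.6 Ω, ∠Z = −∠Y = -74.4°
I = V/|Z| = 34/80.6 = 422 mA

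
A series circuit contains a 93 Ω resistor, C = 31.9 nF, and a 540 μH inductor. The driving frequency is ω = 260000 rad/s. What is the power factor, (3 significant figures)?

X_L = ωL = 140 Ω
X_C = 1/(ωC) = 121 Ω
Net reactance X = X_L − X_C = 19.8 Ω
Z = 93.0 + j19.8 Ω
|Z| = √(93.0² + 19.8²) = 95.1 Ω
∠Z = arctan(19.8/93.0) = 12.0°
cos φ = cos(12.0°) = 0.978

0.978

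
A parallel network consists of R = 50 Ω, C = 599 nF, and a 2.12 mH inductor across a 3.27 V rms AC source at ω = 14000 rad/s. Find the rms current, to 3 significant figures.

105 mA

X_L = ωL = 29.7 Ω
X_C = 1/(ωC) = 119 Ω
Parallel: admittances add. Y = 1/R + 1/(jωL) + jωC
Y = (0.0200 − j0.0253) S
|Y| = 0.0323 S → |Z| = 1/|Y| = 31.0 Ω, ∠Z = −∠Y = 51.7°
I = V/|Z| = 3.27/31.0 = 105 mA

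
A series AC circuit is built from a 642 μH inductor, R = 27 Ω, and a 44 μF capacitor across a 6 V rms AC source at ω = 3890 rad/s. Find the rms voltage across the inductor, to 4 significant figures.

X_L = ωL = 2.497 Ω
X_C = 1/(ωC) = 5.842 Ω
Net reactance X = X_L − X_C = -3.345 Ω
Z = 27.00 − j3.345 Ω
|Z| = √(27.00² + 3.345²) = 27.21 Ω
I = V/|Z| = 220.5 mA
V_L = I·|Z_L| = 0.2205 × 2.497 = 0.5508 V

0.5508 V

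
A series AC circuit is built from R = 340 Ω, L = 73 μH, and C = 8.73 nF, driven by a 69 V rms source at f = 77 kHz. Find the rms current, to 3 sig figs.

ω = 2πf = 483800 rad/s
X_L = ωL = 35.3 Ω
X_C = 1/(ωC) = 237 Ω
Net reactance X = X_L − X_C = -201 Ω
Z = 340 − j201 Ω
|Z| = √(340² + 201²) = 395 Ω
I = V/|Z| = 69/395 = 175 mA

175 mA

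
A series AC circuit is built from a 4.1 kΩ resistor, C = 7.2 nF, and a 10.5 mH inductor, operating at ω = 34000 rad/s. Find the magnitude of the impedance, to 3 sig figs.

X_L = ωL = 357 Ω
X_C = 1/(ωC) = 4080 Ω
Net reactance X = X_L − X_C = -3730 Ω
Z = 4100 − j3730 Ω
|Z| = √(4100² + 3730²) = 5540 Ω

5540 Ω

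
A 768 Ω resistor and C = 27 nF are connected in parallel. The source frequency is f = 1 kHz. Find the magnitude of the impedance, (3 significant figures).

ω = 2πf = 6283 rad/s
X_C = 1/(ωC) = 5890 Ω
Parallel: admittances add. Y = 1/R + jωC
Y = (0.00130 + j0.000170) S
|Y| = 0.00131 S → |Z| = 1/|Y| = 762 Ω, ∠Z = −∠Y = -7.42°

762 Ω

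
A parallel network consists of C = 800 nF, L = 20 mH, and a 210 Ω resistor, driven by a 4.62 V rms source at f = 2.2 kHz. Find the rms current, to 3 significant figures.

ω = 2πf = 13820 rad/s
X_L = ωL = 276 Ω
X_C = 1/(ωC) = 90.4 Ω
Parallel: admittances add. Y = 1/R + 1/(jωL) + jωC
Y = (0.00476 + j0.00744) S
|Y| = 0.00883 S → |Z| = 1/|Y| = 113 Ω, ∠Z = −∠Y = -57.4°
I = V/|Z| = 4.62/113 = 40.8 mA

40.8 mA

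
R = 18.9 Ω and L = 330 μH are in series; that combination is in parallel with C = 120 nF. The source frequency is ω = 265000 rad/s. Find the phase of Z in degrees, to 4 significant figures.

X_L = ωL = 87.45 Ω
X_C = 1/(ωC) = 31.45 Ω
Branch 1 (R+jX_L): Z₁ = 18.90 + j87.45 Ω, |Z₁| = 89.47 Ω
Branch 2 (−jX_C): Z₂ = −j31.45 Ω
Parallel: Z = Z₁Z₂/(Z₁+Z₂), |Z| = 47.60 Ω, ∠Z = -83.55°

-83.55°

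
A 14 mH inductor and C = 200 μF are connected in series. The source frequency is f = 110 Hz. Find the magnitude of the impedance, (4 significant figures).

ω = 2πf = 691.2 rad/s
X_L = ωL = 9.676 Ω
X_C = 1/(ωC) = 7.234 Ω
Net reactance X = X_L − X_C = 2.442 Ω
Z = j2.442 Ω
|Z| = √(0² + 2.442²) = 2.442 Ω

2.442 Ω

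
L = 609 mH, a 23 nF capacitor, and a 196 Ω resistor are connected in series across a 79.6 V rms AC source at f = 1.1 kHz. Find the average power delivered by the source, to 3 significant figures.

284 mW

ω = 2πf = 6912 rad/s
X_L = ωL = 4210 Ω
X_C = 1/(ωC) = 6290 Ω
Net reactance X = X_L − X_C = -2080 Ω
Z = 196 − j2080 Ω
|Z| = √(196² + 2080²) = 2090 Ω
∠Z = arctan(-2080/196) = -84.6°
I = V/|Z| = 38.1 mA
P = VI cos φ = 79.6 × 0.0381 × cos(-84.6°) = 284 mW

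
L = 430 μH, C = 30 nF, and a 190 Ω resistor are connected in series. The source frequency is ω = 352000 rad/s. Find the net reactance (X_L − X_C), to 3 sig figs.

56.7 Ω

X_L = ωL = 151 Ω
X_C = 1/(ωC) = 94.7 Ω
X = 151 − 94.7 = 56.7 Ω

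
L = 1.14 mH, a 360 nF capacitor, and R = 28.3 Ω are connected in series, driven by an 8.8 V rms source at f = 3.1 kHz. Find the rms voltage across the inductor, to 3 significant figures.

1.58 V

ω = 2πf = 19480 rad/s
X_L = ωL = 22.2 Ω
X_C = 1/(ωC) = 143 Ω
Net reactance X = X_L − X_C = -120 Ω
Z = 28.3 − j120 Ω
|Z| = √(28.3² + 120²) = 124 Ω
I = V/|Z| = 71.1 mA
V_L = I·|Z_L| = 0.0711 × 22.2 = 1.58 V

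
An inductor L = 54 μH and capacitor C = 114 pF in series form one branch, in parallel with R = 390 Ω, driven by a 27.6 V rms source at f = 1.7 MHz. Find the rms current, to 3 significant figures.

133 mA

ω = 2πf = 1.068e+07 rad/s
X_L = ωL = 577 Ω
X_C = 1/(ωC) = 821 Ω
Branch 1: Z₁ = R = 390 Ω
Branch 2 (series LC): Z₂ = j(X_L − X_C) = −j244 Ω
Parallel: Z = Z₁Z₂/(Z₁+Z₂), |Z| = 207 Ω, ∠Z = -57.9°
I = V/|Z| = 27.6/207 = 133 mA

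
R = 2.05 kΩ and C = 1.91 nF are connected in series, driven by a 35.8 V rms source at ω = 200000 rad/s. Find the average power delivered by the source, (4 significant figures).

X_C = 1/(ωC) = 2618 Ω
Z = 2050 − j2618 Ω
|Z| = √(2050² + 2618²) = 3325 Ω
∠Z = arctan(-2618/2050) = -51.94°
I = V/|Z| = 10.77 mA
P = VI cos φ = 35.8 × 0.01077 × cos(-51.94°) = 237.7 mW

237.7 mW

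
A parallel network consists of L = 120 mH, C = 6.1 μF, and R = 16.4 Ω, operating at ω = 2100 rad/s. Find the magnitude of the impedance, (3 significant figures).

X_L = ωL = 252 Ω
X_C = 1/(ωC) = 78.1 Ω
Parallel: admittances add. Y = 1/R + 1/(jωL) + jωC
Y = (0.0610 + j0.00884) S
|Y| = 0.0616 S → |Z| = 1/|Y| = 16.2 Ω, ∠Z = −∠Y = -8.25°

16.2 Ω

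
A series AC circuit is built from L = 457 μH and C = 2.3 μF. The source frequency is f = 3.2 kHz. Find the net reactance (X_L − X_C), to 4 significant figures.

-12.44 Ω

ω = 2πf = 20110 rad/s
X_L = ωL = 9.189 Ω
X_C = 1/(ωC) = 21.62 Ω
X = 9.189 − 21.62 = -12.44 Ω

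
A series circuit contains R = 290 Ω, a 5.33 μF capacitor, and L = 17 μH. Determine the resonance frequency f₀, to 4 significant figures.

ω₀ = 1/√(LC) = 1/√(1.7e-05 × 5.33e-06) = 105100 rad/s
f₀ = ω₀/(2π) = 16.72 kHz

16.72 kHz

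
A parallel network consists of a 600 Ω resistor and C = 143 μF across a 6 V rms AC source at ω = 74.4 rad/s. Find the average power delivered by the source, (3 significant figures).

X_C = 1/(ωC) = 94.0 Ω
Parallel: admittances add. Y = 1/R + jωC
Y = (0.00167 + j0.0106) S
|Y| = 0.0108 S → |Z| = 1/|Y| = 92.9 Ω, ∠Z = −∠Y = -81.1°
I = V/|Z| = 64.6 mA
P = VI cos φ = 6 × 0.0646 × cos(-81.1°) = 60.0 mW

60.0 mW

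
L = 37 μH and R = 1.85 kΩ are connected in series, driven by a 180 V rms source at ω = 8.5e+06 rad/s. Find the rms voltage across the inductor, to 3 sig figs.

30.2 V

X_L = ωL = 314 Ω
Z = 1850 + j314 Ω
|Z| = √(1850² + 314²) = 1880 Ω
I = V/|Z| = 95.9 mA
V_L = I·|Z_L| = 0.0959 × 314 = 30.2 V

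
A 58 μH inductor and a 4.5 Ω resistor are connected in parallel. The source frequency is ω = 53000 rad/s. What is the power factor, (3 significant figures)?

0.564

X_L = ωL = 3.07 Ω
Parallel: admittances add. Y = 1/R + 1/(jωL)
Y = (0.222 − j0.325) S
|Y| = 0.394 S → |Z| = 1/|Y| = 2.54 Ω, ∠Z = −∠Y = 55.7°
cos φ = cos(55.7°) = 0.564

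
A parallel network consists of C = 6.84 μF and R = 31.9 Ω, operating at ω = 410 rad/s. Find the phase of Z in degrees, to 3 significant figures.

X_C = 1/(ωC) = 357 Ω
Parallel: admittances add. Y = 1/R + jωC
Y = (0.0313 + j0.00280) S
|Y| = 0.0315 S → |Z| = 1/|Y| = 31.8 Ω, ∠Z = −∠Y = -5.11°

-5.11°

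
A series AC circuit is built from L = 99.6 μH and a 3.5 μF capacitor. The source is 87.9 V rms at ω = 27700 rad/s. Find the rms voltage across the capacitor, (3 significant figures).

X_L = ωL = 2.76 Ω
X_C = 1/(ωC) = 10.3 Ω
Net reactance X = X_L − X_C = -7.56 Ω
Z = − j7.56 Ω
|Z| = √(0² + 7.56²) = 7.56 Ω
I = V/|Z| = 11.6 A
V_C = I·|Z_C| = 11.6 × 10.3 = 120 V

120 V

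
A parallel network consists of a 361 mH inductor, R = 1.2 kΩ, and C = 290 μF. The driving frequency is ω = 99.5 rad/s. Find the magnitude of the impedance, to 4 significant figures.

X_L = ωL = 35.92 Ω
X_C = 1/(ωC) = 34.66 Ω
Parallel: admittances add. Y = 1/R + 1/(jωL) + jωC
Y = (0.0008333 + j0.001015) S
|Y| = 0.001313 S → |Z| = 1/|Y| = 761.5 Ω, ∠Z = −∠Y = -50.61°

761.5 Ω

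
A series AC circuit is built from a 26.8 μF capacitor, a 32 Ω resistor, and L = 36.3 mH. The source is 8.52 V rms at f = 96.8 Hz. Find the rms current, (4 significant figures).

ω = 2πf = 608.2 rad/s
X_L = ωL = 22.08 Ω
X_C = 1/(ωC) = 61.35 Ω
Net reactance X = X_L − X_C = -39.27 Ω
Z = 32.00 − j39.27 Ω
|Z| = √(32.00² + 39.27²) = 50.66 Ω
I = V/|Z| = 8.52/50.66 = 168.2 mA

168.2 mA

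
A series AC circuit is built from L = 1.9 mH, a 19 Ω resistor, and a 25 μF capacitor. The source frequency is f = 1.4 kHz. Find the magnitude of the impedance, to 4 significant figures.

22.56 Ω

ω = 2πf = 8796 rad/s
X_L = ωL = 16.71 Ω
X_C = 1/(ωC) = 4.547 Ω
Net reactance X = X_L − X_C = 12.17 Ω
Z = 19.00 + j12.17 Ω
|Z| = √(19.00² + 12.17²) = 22.56 Ω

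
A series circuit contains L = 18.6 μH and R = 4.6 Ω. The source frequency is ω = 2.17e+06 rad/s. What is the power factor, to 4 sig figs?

0.1132

X_L = ωL = 40.36 Ω
Z = 4.600 + j40.36 Ω
|Z| = √(4.600² + 40.36²) = 40.62 Ω
∠Z = arctan(40.36/4.600) = 83.50°
cos φ = cos(83.50°) = 0.1132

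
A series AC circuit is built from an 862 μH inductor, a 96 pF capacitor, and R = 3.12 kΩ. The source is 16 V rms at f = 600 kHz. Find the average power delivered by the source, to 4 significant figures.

80.10 mW

ω = 2πf = 3.77e+06 rad/s
X_L = ωL = 3250 Ω
X_C = 1/(ωC) = 2763 Ω
Net reactance X = X_L − X_C = 486.6 Ω
Z = 3120 + j486.6 Ω
|Z| = √(3120² + 486.6²) = 3158 Ω
∠Z = arctan(486.6/3120) = 8.864°
I = V/|Z| = 5.067 mA
P = VI cos φ = 16 × 0.005067 × cos(8.864°) = 80.10 mW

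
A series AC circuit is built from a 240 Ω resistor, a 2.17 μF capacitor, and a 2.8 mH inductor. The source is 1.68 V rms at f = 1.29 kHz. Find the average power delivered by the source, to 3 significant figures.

ω = 2πf = 8105 rad/s
X_L = ωL = 22.7 Ω
X_C = 1/(ωC) = 56.9 Ω
Net reactance X = X_L − X_C = -34.2 Ω
Z = 240 − j34.2 Ω
|Z| = √(240² + 34.2²) = 242 Ω
∠Z = arctan(-34.2/240) = -8.10°
I = V/|Z| = 6.93 mA
P = VI cos φ = 1.68 × 0.00693 × cos(-8.10°) = 11.5 mW

11.5 mW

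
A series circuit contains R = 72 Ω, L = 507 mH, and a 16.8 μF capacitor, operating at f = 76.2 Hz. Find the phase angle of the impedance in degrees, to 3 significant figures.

58.7°

ω = 2πf = 478.8 rad/s
X_L = ωL = 243 Ω
X_C = 1/(ωC) = 124 Ω
Net reactance X = X_L − X_C = 118 Ω
Z = 72.0 + j118 Ω
|Z| = √(72.0² + 118²) = 139 Ω
∠Z = arctan(118/72.0) = 58.7°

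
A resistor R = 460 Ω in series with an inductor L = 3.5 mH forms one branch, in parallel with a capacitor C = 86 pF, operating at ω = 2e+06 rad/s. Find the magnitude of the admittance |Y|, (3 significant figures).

31.2 μS

X_L = ωL = 7000 Ω
X_C = 1/(ωC) = 5810 Ω
Branch 1 (R+jX_L): Z₁ = 460 + j7000 Ω, |Z₁| = 7020 Ω
Branch 2 (−jX_C): Z₂ = −j5810 Ω
Parallel: Z = Z₁Z₂/(Z₁+Z₂), |Z| = 32100 Ω, ∠Z = -72.6°
|Y| = 1/|Z| = 31.2 μS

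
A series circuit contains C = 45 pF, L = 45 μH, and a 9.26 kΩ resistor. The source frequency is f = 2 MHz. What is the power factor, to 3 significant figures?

0.992

ω = 2πf = 1.257e+07 rad/s
X_L = ωL = 565 Ω
X_C = 1/(ωC) = 1770 Ω
Net reactance X = X_L − X_C = -1200 Ω
Z = 9260 − j1200 Ω
|Z| = √(9260² + 1200²) = 9340 Ω
∠Z = arctan(-1200/9260) = -7.40°
cos φ = cos(-7.40°) = 0.992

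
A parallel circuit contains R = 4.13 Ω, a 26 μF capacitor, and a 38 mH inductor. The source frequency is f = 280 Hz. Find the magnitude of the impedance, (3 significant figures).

ω = 2πf = 1759 rad/s
X_L = ωL = 66.9 Ω
X_C = 1/(ωC) = 21.9 Ω
Parallel: admittances add. Y = 1/R + 1/(jωL) + jωC
Y = (0.242 + j0.0308) S
|Y| = 0.244 S → |Z| = 1/|Y| = 4.10 Ω, ∠Z = −∠Y = -7.25°

4.10 Ω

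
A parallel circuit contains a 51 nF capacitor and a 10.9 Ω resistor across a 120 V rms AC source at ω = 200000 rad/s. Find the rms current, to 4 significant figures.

11.08 A

X_C = 1/(ωC) = 98.04 Ω
Parallel: admittances add. Y = 1/R + jωC
Y = (0.09174 + j0.01020) S
|Y| = 0.09231 S → |Z| = 1/|Y| = 10.83 Ω, ∠Z = −∠Y = -6.344°
I = V/|Z| = 120/10.83 = 11.08 A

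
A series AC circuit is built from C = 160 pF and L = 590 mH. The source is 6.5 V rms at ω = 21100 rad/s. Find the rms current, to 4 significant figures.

22.91 μA

X_L = ωL = 12450 Ω
X_C = 1/(ωC) = 296200 Ω
Net reactance X = X_L − X_C = -283800 Ω
Z = − j283800 Ω
|Z| = √(0² + 283800²) = 283800 Ω
I = V/|Z| = 6.5/283800 = 22.91 μA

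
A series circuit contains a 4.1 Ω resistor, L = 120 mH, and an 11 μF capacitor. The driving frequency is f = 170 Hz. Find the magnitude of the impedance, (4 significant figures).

ω = 2πf = 1068 rad/s
X_L = ωL = 128.2 Ω
X_C = 1/(ωC) = 85.11 Ω
Net reactance X = X_L − X_C = 43.07 Ω
Z = 4.100 + j43.07 Ω
|Z| = √(4.100² + 43.07²) = 43.26 Ω

43.26 Ω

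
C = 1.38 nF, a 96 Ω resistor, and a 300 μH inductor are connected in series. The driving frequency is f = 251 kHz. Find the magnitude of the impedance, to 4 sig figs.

ω = 2πf = 1.577e+06 rad/s
X_L = ωL = 473.1 Ω
X_C = 1/(ωC) = 459.5 Ω
Net reactance X = X_L − X_C = 13.64 Ω
Z = 96.00 + j13.64 Ω
|Z| = √(96.00² + 13.64²) = 96.96 Ω

96.96 Ω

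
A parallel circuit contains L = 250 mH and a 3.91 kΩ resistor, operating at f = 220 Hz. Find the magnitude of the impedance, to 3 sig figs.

344 Ω

ω = 2πf = 1382 rad/s
X_L = ωL = 346 Ω
Parallel: admittances add. Y = 1/R + 1/(jωL)
Y = (0.000256 − j0.00289) S
|Y| = 0.00291 S → |Z| = 1/|Y| = 344 Ω, ∠Z = −∠Y = 84.9°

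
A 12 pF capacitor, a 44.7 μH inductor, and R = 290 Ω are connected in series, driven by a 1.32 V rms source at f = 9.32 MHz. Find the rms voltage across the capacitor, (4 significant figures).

ω = 2πf = 5.856e+07 rad/s
X_L = ωL = 2618 Ω
X_C = 1/(ωC) = 1423 Ω
Net reactance X = X_L − X_C = 1195 Ω
Z = 290.0 + j1195 Ω
|Z| = √(290.0² + 1195²) = 1229 Ω
I = V/|Z| = 1.074 mA
V_C = I·|Z_C| = 0.001074 × 1423 = 1.528 V

1.528 V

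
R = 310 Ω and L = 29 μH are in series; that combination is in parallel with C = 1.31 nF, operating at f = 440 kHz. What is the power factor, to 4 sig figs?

0.7289

ω = 2πf = 2.765e+06 rad/s
X_L = ωL = 80.17 Ω
X_C = 1/(ωC) = 276.1 Ω
Branch 1 (R+jX_L): Z₁ = 310.0 + j80.17 Ω, |Z₁| = 320.2 Ω
Branch 2 (−jX_C): Z₂ = −j276.1 Ω
Parallel: Z = Z₁Z₂/(Z₁+Z₂), |Z| = 241.1 Ω, ∠Z = -43.20°
cos φ = cos(-43.20°) = 0.7289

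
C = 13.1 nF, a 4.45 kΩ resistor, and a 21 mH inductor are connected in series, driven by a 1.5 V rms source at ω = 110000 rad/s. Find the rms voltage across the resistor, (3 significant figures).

X_L = ωL = 2310 Ω
X_C = 1/(ωC) = 694 Ω
Net reactance X = X_L − X_C = 1620 Ω
Z = 4450 + j1620 Ω
|Z| = √(4450² + 1620²) = 4730 Ω
I = V/|Z| = 317 μA
V_R = I·|Z_R| = 0.000317 × 4450 = 1.41 V

1.41 V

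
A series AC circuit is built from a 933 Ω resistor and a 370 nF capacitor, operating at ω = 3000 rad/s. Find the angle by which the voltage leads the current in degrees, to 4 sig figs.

X_C = 1/(ωC) = 900.9 Ω
Z = 933.0 − j900.9 Ω
|Z| = √(933.0² + 900.9²) = 1297 Ω
∠Z = arctan(-900.9/933.0) = -44.00°

-44.00°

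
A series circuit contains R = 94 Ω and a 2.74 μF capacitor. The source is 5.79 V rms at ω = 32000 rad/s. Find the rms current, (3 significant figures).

61.1 mA

X_C = 1/(ωC) = 11.4 Ω
Z = 94.0 − j11.4 Ω
|Z| = √(94.0² + 11.4²) = 94.7 Ω
I = V/|Z| = 5.79/94.7 = 61.1 mA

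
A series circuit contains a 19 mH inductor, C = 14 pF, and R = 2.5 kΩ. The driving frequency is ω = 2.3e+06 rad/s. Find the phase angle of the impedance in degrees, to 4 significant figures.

78.82°

X_L = ωL = 43700 Ω
X_C = 1/(ωC) = 31060 Ω
Net reactance X = X_L − X_C = 12640 Ω
Z = 2500 + j12640 Ω
|Z| = √(2500² + 12640²) = 12890 Ω
∠Z = arctan(12640/2500) = 78.82°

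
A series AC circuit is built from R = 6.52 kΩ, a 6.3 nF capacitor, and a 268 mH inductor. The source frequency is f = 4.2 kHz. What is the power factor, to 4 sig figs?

0.9871

ω = 2πf = 26390 rad/s
X_L = ωL = 7072 Ω
X_C = 1/(ωC) = 6015 Ω
Net reactance X = X_L − X_C = 1057 Ω
Z = 6520 + j1057 Ω
|Z| = √(6520² + 1057²) = 6605 Ω
∠Z = arctan(1057/6520) = 9.212°
cos φ = cos(9.212°) = 0.9871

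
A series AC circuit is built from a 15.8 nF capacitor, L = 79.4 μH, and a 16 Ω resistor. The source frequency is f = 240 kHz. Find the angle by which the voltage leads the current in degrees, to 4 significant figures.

ω = 2πf = 1.508e+06 rad/s
X_L = ωL = 119.7 Ω
X_C = 1/(ωC) = 41.97 Ω
Net reactance X = X_L − X_C = 77.76 Ω
Z = 16.00 + j77.76 Ω
|Z| = √(16.00² + 77.76²) = 79.39 Ω
∠Z = arctan(77.76/16.00) = 78.37°

78.37°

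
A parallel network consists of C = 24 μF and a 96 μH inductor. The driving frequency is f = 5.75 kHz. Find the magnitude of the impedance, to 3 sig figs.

ω = 2πf = 36130 rad/s
X_L = ωL = 3.47 Ω
X_C = 1/(ωC) = 1.15 Ω
Parallel: admittances add. Y = 1/(jωL) + jωC
Y = (0 + j0.579) S
|Y| = 0.579 S → |Z| = 1/|Y| = 1.73 Ω, ∠Z = −∠Y = -90.0°

1.73 Ω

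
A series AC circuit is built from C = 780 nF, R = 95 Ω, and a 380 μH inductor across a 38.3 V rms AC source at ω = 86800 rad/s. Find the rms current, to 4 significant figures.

X_L = ωL = 32.98 Ω
X_C = 1/(ωC) = 14.77 Ω
Net reactance X = X_L − X_C = 18.21 Ω
Z = 95.00 + j18.21 Ω
|Z| = √(95.00² + 18.21²) = 96.73 Ω
I = V/|Z| = 38.3/96.73 = 395.9 mA

395.9 mA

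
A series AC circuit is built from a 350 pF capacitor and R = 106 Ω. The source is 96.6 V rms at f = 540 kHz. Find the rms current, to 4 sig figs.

ω = 2πf = 3.393e+06 rad/s
X_C = 1/(ωC) = 842.1 Ω
Z = 106.0 − j842.1 Ω
|Z| = √(106.0² + 842.1²) = 848.7 Ω
I = V/|Z| = 96.6/848.7 = 113.8 mA

113.8 mA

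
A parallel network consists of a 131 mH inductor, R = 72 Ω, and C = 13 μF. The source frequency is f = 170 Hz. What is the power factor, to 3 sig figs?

0.900

ω = 2πf = 1068 rad/s
X_L = ωL = 140 Ω
X_C = 1/(ωC) = 72.0 Ω
Parallel: admittances add. Y = 1/R + 1/(jωL) + jωC
Y = (0.0139 + j0.00674) S
|Y| = 0.0154 S → |Z| = 1/|Y| = 64.8 Ω, ∠Z = −∠Y = -25.9°
cos φ = cos(-25.9°) = 0.900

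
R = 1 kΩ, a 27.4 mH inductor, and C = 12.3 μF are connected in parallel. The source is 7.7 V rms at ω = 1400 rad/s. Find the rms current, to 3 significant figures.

X_L = ωL = 38.4 Ω
X_C = 1/(ωC) = 58.1 Ω
Parallel: admittances add. Y = 1/R + 1/(jωL) + jωC
Y = (0.00100 − j0.00885) S
|Y| = 0.00891 S → |Z| = 1/|Y| = 112 Ω, ∠Z = −∠Y = 83.6°
I = V/|Z| = 7.7/112 = 68.6 mA

68.6 mA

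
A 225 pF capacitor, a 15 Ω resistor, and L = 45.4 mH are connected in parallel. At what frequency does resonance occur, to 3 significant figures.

49.8 kHz

ω₀ = 1/√(LC) = 1/√(0.0454 × 2.25e-10) = 312900 rad/s
f₀ = ω₀/(2π) = 49.8 kHz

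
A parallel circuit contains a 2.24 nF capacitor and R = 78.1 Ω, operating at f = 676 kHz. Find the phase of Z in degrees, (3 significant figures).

-36.6°

ω = 2πf = 4.247e+06 rad/s
X_C = 1/(ωC) = 105 Ω
Parallel: admittances add. Y = 1/R + jωC
Y = (0.0128 + j0.00951) S
|Y| = 0.0160 S → |Z| = 1/|Y| = 62.7 Ω, ∠Z = −∠Y = -36.6°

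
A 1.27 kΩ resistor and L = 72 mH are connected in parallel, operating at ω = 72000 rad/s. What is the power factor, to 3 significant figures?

X_L = ωL = 5180 Ω
Parallel: admittances add. Y = 1/R + 1/(jωL)
Y = (0.000787 − j0.000193) S
|Y| = 0.000811 S → |Z| = 1/|Y| = 1230 Ω, ∠Z = −∠Y = 13.8°
cos φ = cos(13.8°) = 0.971

0.971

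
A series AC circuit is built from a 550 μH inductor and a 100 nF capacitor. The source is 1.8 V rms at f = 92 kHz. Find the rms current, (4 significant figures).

ω = 2πf = 578100 rad/s
X_L = ωL = 317.9 Ω
X_C = 1/(ωC) = 17.30 Ω
Net reactance X = X_L − X_C = 300.6 Ω
Z = j300.6 Ω
|Z| = √(0² + 300.6²) = 300.6 Ω
I = V/|Z| = 1.8/300.6 = 5.987 mA

5.987 mA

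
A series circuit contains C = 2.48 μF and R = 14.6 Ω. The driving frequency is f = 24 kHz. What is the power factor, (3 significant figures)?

ω = 2πf = 150800 rad/s
X_C = 1/(ωC) = 2.67 Ω
Z = 14.6 − j2.67 Ω
|Z| = √(14.6² + 2.67²) = 14.8 Ω
∠Z = arctan(-2.67/14.6) = -10.4°
cos φ = cos(-10.4°) = 0.984

0.984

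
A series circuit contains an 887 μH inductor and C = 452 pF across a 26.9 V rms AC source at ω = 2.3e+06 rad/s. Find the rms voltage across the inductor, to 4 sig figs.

X_L = ωL = 2040 Ω
X_C = 1/(ωC) = 961.9 Ω
Net reactance X = X_L − X_C = 1078 Ω
Z = j1078 Ω
|Z| = √(0² + 1078²) = 1078 Ω
I = V/|Z| = 24.95 mA
V_L = I·|Z_L| = 0.02495 × 2040 = 50.90 V

50.90 V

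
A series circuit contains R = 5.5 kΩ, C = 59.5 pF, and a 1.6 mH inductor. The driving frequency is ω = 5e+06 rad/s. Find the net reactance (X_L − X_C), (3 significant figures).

X_L = ωL = 8000 Ω
X_C = 1/(ωC) = 3360 Ω
X = 8000 − 3360 = 4640 Ω

4640 Ω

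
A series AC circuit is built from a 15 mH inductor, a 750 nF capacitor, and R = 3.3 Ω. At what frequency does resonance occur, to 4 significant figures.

1.501 kHz

ω₀ = 1/√(LC) = 1/√(0.015 × 7.5e-07) = 9428 rad/s
f₀ = ω₀/(2π) = 1.501 kHz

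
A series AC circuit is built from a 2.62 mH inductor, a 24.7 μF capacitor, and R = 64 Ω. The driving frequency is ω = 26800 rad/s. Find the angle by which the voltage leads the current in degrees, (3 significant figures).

47.0°

X_L = ωL = 70.2 Ω
X_C = 1/(ωC) = 1.51 Ω
Net reactance X = X_L − X_C = 68.7 Ω
Z = 64.0 + j68.7 Ω
|Z| = √(64.0² + 68.7²) = 93.9 Ω
∠Z = arctan(68.7/64.0) = 47.0°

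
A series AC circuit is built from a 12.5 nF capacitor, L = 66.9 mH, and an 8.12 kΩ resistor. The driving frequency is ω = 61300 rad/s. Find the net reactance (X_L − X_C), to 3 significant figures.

2800 Ω

X_L = ωL = 4100 Ω
X_C = 1/(ωC) = 1310 Ω
X = 4100 − 1310 = 2800 Ω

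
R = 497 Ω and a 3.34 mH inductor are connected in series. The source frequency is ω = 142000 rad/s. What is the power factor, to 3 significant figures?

0.723

X_L = ωL = 474 Ω
Z = 497 + j474 Ω
|Z| = √(497² + 474²) = 687 Ω
∠Z = arctan(474/497) = 43.7°
cos φ = cos(43.7°) = 0.723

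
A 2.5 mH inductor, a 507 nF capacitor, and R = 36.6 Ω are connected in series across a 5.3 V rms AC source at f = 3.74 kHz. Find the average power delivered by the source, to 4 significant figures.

ω = 2πf = 23500 rad/s
X_L = ωL = 58.75 Ω
X_C = 1/(ωC) = 83.93 Ω
Net reactance X = X_L − X_C = -25.19 Ω
Z = 36.60 − j25.19 Ω
|Z| = √(36.60² + 25.19²) = 44.43 Ω
∠Z = arctan(-25.19/36.60) = -34.53°
I = V/|Z| = 119.3 mA
P = VI cos φ = 5.3 × 0.1193 × cos(-34.53°) = 520.8 mW

520.8 mW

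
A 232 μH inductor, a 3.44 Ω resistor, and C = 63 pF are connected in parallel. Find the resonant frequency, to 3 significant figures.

1.32 MHz

ω₀ = 1/√(LC) = 1/√(0.000232 × 6.3e-11) = 8.272e+06 rad/s
f₀ = ω₀/(2π) = 1.32 MHz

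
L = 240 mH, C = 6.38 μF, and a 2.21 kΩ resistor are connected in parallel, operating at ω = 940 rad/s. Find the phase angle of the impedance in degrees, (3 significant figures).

X_L = ωL = 226 Ω
X_C = 1/(ωC) = 167 Ω
Parallel: admittances add. Y = 1/R + 1/(jωL) + jωC
Y = (0.000452 + j0.00156) S
|Y| = 0.00163 S → |Z| = 1/|Y| = 614 Ω, ∠Z = −∠Y = -73.9°

-73.9°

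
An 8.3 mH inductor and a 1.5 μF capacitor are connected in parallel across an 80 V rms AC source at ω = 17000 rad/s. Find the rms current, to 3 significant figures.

X_L = ωL = 141 Ω
X_C = 1/(ωC) = 39.2 Ω
Parallel: admittances add. Y = 1/(jωL) + jωC
Y = (0 + j0.0184) S
|Y| = 0.0184 S → |Z| = 1/|Y| = 54.3 Ω, ∠Z = −∠Y = -90.0°
I = V/|Z| = 80/54.3 = 1.47 A

1.47 A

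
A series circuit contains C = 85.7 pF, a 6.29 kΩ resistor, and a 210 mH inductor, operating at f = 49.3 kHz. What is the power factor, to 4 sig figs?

ω = 2πf = 309800 rad/s
X_L = ωL = 65050 Ω
X_C = 1/(ωC) = 37670 Ω
Net reactance X = X_L − X_C = 27380 Ω
Z = 6290 + j27380 Ω
|Z| = √(6290² + 27380²) = 28090 Ω
∠Z = arctan(27380/6290) = 77.06°
cos φ = cos(77.06°) = 0.2239

0.2239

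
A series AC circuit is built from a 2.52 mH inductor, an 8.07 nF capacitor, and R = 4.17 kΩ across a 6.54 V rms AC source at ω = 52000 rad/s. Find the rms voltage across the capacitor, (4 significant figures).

3.288 V

X_L = ωL = 131.0 Ω
X_C = 1/(ωC) = 2383 Ω
Net reactance X = X_L − X_C = -2252 Ω
Z = 4170 − j2252 Ω
|Z| = √(4170² + 2252²) = 4739 Ω
I = V/|Z| = 1.380 mA
V_C = I·|Z_C| = 0.001380 × 2383 = 3.288 V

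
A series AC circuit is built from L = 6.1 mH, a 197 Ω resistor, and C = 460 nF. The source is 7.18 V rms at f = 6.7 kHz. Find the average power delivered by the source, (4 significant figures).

125.5 mW

ω = 2πf = 42100 rad/s
X_L = ωL = 256.8 Ω
X_C = 1/(ωC) = 51.64 Ω
Net reactance X = X_L − X_C = 205.2 Ω
Z = 197.0 + j205.2 Ω
|Z| = √(197.0² + 205.2²) = 284.4 Ω
∠Z = arctan(205.2/197.0) = 46.16°
I = V/|Z| = 25.24 mA
P = VI cos φ = 7.18 × 0.02524 × cos(46.16°) = 125.5 mW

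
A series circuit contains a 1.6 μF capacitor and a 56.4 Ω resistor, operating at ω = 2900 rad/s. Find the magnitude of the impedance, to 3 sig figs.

X_C = 1/(ωC) = 216 Ω
Z = 56.4 − j216 Ω
|Z| = √(56.4² + 216²) = 223 Ω

223 Ω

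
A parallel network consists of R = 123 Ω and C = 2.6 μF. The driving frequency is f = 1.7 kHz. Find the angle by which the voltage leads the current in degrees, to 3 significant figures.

-73.7°

ω = 2πf = 10680 rad/s
X_C = 1/(ωC) = 36.0 Ω
Parallel: admittances add. Y = 1/R + jωC
Y = (0.00813 + j0.0278) S
|Y| = 0.0289 S → |Z| = 1/|Y| = 34.6 Ω, ∠Z = −∠Y = -73.7°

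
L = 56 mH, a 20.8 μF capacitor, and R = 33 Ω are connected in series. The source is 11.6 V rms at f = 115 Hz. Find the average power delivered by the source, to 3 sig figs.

2.51 W

ω = 2πf = 722.6 rad/s
X_L = ωL = 40.5 Ω
X_C = 1/(ωC) = 66.5 Ω
Net reactance X = X_L − X_C = -26.1 Ω
Z = 33.0 − j26.1 Ω
|Z| = √(33.0² + 26.1²) = 42.1 Ω
∠Z = arctan(-26.1/33.0) = -38.3°
I = V/|Z| = 276 mA
P = VI cos φ = 11.6 × 0.276 × cos(-38.3°) = 2.51 W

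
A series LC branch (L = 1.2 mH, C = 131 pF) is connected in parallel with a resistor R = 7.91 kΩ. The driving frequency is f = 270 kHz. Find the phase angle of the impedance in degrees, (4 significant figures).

-72.70°

ω = 2πf = 1.696e+06 rad/s
X_L = ωL = 2036 Ω
X_C = 1/(ωC) = 4500 Ω
Branch 1: Z₁ = R = 7910 Ω
Branch 2 (series LC): Z₂ = j(X_L − X_C) = −j2464 Ω
Parallel: Z = Z₁Z₂/(Z₁+Z₂), |Z| = 2352 Ω, ∠Z = -72.70°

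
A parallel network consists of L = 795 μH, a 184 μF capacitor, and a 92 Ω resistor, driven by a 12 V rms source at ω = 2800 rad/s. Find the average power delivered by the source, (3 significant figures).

X_L = ωL = 2.23 Ω
X_C = 1/(ωC) = 1.94 Ω
Parallel: admittances add. Y = 1/R + 1/(jωL) + jωC
Y = (0.0109 + j0.0660) S
|Y| = 0.0669 S → |Z| = 1/|Y| = 15.0 Ω, ∠Z = −∠Y = -80.6°
I = V/|Z| = 802 mA
P = VI cos φ = 12 × 0.802 × cos(-80.6°) = 1.57 W

1.57 W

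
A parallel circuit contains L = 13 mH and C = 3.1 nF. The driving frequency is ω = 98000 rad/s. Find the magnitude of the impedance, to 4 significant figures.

2078 Ω

X_L = ωL = 1274 Ω
X_C = 1/(ωC) = 3292 Ω
Parallel: admittances add. Y = 1/(jωL) + jωC
Y = (0 − j0.0004811) S
|Y| = 0.0004811 S → |Z| = 1/|Y| = 2078 Ω, ∠Z = −∠Y = 90.00°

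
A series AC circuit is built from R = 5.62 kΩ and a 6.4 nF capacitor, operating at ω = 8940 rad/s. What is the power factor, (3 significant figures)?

X_C = 1/(ωC) = 17500 Ω
Z = 5620 − j17500 Ω
|Z| = √(5620² + 17500²) = 18400 Ω
∠Z = arctan(-17500/5620) = -72.2°
cos φ = cos(-72.2°) = 0.306

0.306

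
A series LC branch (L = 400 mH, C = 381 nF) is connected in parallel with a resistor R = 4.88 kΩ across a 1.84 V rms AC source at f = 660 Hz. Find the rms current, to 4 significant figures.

1.833 mA

ω = 2πf = 4147 rad/s
X_L = ωL = 1659 Ω
X_C = 1/(ωC) = 632.9 Ω
Branch 1: Z₁ = R = 4880 Ω
Branch 2 (series LC): Z₂ = j(X_L − X_C) = j1026 Ω
Parallel: Z = Z₁Z₂/(Z₁+Z₂), |Z| = 1004 Ω, ∠Z = 78.13°
I = V/|Z| = 1.84/1004 = 1.833 mA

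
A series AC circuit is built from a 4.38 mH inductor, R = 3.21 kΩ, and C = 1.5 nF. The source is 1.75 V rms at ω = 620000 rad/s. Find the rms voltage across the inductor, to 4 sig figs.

1.318 V

X_L = ωL = 2716 Ω
X_C = 1/(ωC) = 1075 Ω
Net reactance X = X_L − X_C = 1640 Ω
Z = 3210 + j1640 Ω
|Z| = √(3210² + 1640²) = 3605 Ω
I = V/|Z| = 485.5 μA
V_L = I·|Z_L| = 0.0004855 × 2716 = 1.318 V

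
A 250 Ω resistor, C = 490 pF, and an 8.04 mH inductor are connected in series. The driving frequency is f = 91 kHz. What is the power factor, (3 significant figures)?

ω = 2πf = 571800 rad/s
X_L = ωL = 4600 Ω
X_C = 1/(ωC) = 3570 Ω
Net reactance X = X_L − X_C = 1030 Ω
Z = 250 + j1030 Ω
|Z| = √(250² + 1030²) = 1060 Ω
∠Z = arctan(1030/250) = 76.3°
cos φ = cos(76.3°) = 0.236

0.236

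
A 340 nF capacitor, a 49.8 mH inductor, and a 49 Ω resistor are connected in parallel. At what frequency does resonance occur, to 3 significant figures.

1.22 kHz

ω₀ = 1/√(LC) = 1/√(0.0498 × 3.4e-07) = 7685 rad/s
f₀ = ω₀/(2π) = 1.22 kHz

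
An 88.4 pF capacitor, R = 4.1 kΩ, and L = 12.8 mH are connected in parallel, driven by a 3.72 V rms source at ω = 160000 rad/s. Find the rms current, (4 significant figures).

1.983 mA

X_L = ωL = 2048 Ω
X_C = 1/(ωC) = 70700 Ω
Parallel: admittances add. Y = 1/R + 1/(jωL) + jωC
Y = (0.0002439 − j0.0004741) S
|Y| = 0.0005332 S → |Z| = 1/|Y| = 1875 Ω, ∠Z = −∠Y = 62.78°
I = V/|Z| = 3.72/1875 = 1.983 mA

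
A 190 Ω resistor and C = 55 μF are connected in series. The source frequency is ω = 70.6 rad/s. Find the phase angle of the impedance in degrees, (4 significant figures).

X_C = 1/(ωC) = 257.5 Ω
Z = 190.0 − j257.5 Ω
|Z| = √(190.0² + 257.5²) = 320.0 Ω
∠Z = arctan(-257.5/190.0) = -53.58°

-53.58°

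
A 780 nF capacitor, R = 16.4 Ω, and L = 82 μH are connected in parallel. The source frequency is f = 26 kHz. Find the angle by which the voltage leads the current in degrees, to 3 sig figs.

ω = 2πf = 163400 rad/s
X_L = ωL = 13.4 Ω
X_C = 1/(ωC) = 7.85 Ω
Parallel: admittances add. Y = 1/R + 1/(jωL) + jωC
Y = (0.0610 + j0.0528) S
|Y| = 0.0806 S → |Z| = 1/|Y| = 12.4 Ω, ∠Z = −∠Y = -40.9°

-40.9°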